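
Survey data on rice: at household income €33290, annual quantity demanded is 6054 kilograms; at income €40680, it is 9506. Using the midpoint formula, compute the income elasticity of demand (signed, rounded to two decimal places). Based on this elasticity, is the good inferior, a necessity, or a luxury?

2.22; luxury

%ΔQ = (9506 − 6054)/[( 6054 + 9506)/2] = 3452/7780 = 0.443701…
%ΔIncome = (40680 − 33290)/[( 33290 + 40680)/2] = 7390/36985 = 0.199810…
E_income = (3452/7780) / (7390/36985) = 2.2206…
E_income > 1 ⇒ normal good, luxury.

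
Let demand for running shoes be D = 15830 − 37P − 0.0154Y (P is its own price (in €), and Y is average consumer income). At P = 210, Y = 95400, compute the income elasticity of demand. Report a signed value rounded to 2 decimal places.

-0.22

At the given values, D = 15830 − 37(210) − 0.0154(95400) = 6590.84.
∂D/∂Y = -0.0154.
E = (-0.0154) × (95400/6590.84) = -0.2229…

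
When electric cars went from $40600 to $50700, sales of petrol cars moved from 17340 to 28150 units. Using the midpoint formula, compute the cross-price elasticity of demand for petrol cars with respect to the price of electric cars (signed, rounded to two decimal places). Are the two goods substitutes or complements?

2.15; substitutes

%ΔQ_{petrol cars} = (28150 − 17340)/avg = 10810/22745 = 0.475269…
%ΔP_{electric cars} = (50700 − 40600)/avg = 10100/45650 = 0.221248…
E_cross = (10810/22745) / (10100/45650) = 2.1481…
E_cross > 0 ⇒ the goods are substitutes.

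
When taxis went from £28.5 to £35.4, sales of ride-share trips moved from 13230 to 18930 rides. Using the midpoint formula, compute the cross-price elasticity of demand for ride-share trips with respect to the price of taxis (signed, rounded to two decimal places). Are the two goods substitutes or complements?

1.64; substitutes

%ΔQ_{ride-share trips} = (18930 − 13230)/avg = 5700/16080 = 0.354477…
%ΔP_{taxis} = (35.4 − 28.5)/avg = 6.9/31.95 = 0.215962…
E_cross = (5700/16080) / (6.9/31.95) = 1.6413…
E_cross > 0 ⇒ the goods are substitutes.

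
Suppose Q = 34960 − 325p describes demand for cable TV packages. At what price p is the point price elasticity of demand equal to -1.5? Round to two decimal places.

Ed = −325p/(34960 − 325p). Set this equal to -1.5:
325p = 1.5·(34960 − 325p) ⇒ 325p(1 + 1.5) = 1.5·34960
p = 1.5·34960 / (325·2.5) = 64.5415…

64.54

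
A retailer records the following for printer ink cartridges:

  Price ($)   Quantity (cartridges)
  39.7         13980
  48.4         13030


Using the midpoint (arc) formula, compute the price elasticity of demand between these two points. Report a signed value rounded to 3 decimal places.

%ΔQ = (13030 − 13980) / [(13980 + 13030)/2] = -950/13505 = -0.070344…
%ΔP = (48.4 − 39.7) / [(39.7 + 48.4)/2] = 8.7/44.05 = 0.197502…
Arc Ed = %ΔQ / %ΔP = (-950/13505) / (8.7/44.05) = -0.35616…

-0.356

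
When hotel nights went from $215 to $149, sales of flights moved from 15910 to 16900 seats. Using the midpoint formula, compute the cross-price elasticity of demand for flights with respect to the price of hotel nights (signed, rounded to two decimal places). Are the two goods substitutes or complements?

-0.17; complements

%ΔQ_{flights} = (16900 − 15910)/avg = 990/16405 = 0.060347…
%ΔP_{hotel nights} = (149 − 215)/avg = -66/182 = -0.362637…
E_cross = (990/16405) / (-66/182) = -0.1664…
E_cross < 0 ⇒ the goods are complements.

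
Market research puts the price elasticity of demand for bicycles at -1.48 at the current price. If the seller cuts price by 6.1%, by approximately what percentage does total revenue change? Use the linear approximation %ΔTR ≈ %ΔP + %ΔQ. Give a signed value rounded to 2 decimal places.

+2.93%

%ΔQ ≈ Ed × %ΔP = (-1.48) × (-6.1%) = +9.0280%
%ΔTR ≈ %ΔP + %ΔQ = (-6.1%) + (+9.0280%) = +2.9280%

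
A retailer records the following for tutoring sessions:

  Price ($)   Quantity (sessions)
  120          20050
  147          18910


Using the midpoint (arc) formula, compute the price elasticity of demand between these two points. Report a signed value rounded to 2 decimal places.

-0.29

%ΔQ = (18910 − 20050) / [(20050 + 18910)/2] = -1140/19480 = -0.058521…
%ΔP = (147 − 120) / [(120 + 147)/2] = 27/133.5 = 0.202247…
Arc Ed = %ΔQ / %ΔP = (-1140/19480) / (27/133.5) = -0.2893…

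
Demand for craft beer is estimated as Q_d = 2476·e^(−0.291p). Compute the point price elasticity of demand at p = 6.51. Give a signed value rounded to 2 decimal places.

-1.89

dQ_d/dp = −0.291·Q_d = -108.371. At p = 6.51, Q_d = 372.408.
Ed = (dQ_d/dp)·(p/Q_d) = (-108.371) × (6.51/372.408) = -1.8944…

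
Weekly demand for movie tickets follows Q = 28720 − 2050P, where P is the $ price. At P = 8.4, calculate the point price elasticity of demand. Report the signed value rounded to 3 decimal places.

-1.497

dQ/dP = −2050. At P = 8.4, Q = 28720 − 2050(8.4) = 11500.
Ed = (dQ/dP)·(P/Q) = −2050 × (8.4/11500) = -1.49739…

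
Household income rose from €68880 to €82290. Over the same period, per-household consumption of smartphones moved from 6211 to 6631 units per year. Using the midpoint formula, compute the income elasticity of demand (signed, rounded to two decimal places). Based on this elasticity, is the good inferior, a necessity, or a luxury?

%ΔQ = (6631 − 6211)/[( 6211 + 6631)/2] = 420/6421 = 0.065410…
%ΔIncome = (82290 − 68880)/[( 68880 + 82290)/2] = 13410/75585 = 0.177416…
E_income = (420/6421) / (13410/75585) = 0.3686…
0 < E_income < 1 ⇒ normal good, necessity.

0.37; necessity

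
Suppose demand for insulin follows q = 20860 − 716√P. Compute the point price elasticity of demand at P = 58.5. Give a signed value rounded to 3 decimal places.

dq/dP = −716/(2√P) = -46.8064. At P = 58.5, q = 15383.7.
Ed = (dq/dP)·(P/q) = (-46.8064) × (58.5/15383.7) = -0.17799…

-0.178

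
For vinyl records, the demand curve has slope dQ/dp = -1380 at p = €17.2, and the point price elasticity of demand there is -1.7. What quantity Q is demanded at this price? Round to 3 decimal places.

13962.353

Ed = (dQ/dp)·(p/Q) ⇒ Q = (dQ/dp)·p/Ed = (-1380)·17.2/(-1.7) = 13962.35294…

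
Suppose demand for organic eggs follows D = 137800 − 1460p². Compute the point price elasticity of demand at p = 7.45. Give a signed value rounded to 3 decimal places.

-2.855

dD/dp = −2·1460·p = -21754. At p = 7.45, D = 56766.35.
Ed = (dD/dp)·(p/D) = (-21754) × (7.45/56766.35) = -2.85498…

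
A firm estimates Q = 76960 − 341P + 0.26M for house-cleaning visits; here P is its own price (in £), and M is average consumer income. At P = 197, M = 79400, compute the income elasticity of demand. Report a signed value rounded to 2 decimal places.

0.68

At the given values, Q = 76960 − 341(197) + 0.26(79400) = 30427.
∂Q/∂M = 0.26.
E = (0.26) × (79400/30427) = 0.6784…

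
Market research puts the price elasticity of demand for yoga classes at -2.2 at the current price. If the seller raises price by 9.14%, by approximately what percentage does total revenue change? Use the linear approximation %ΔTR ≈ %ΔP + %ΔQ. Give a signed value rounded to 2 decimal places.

%ΔQ ≈ Ed × %ΔP = (-2.2) × (+9.14%) = -20.1080%
%ΔTR ≈ %ΔP + %ΔQ = (+9.14%) + (-20.1080%) = -10.9680%

-10.97%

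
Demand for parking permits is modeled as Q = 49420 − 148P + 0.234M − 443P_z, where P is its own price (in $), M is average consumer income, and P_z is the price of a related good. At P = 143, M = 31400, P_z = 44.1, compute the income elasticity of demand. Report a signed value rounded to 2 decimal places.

0.46

At the given values, Q = 49420 − 148(143) + 0.234(31400) − 443(44.1) = 16067.3.
∂Q/∂M = 0.234.
E = (0.234) × (31400/16067.3) = 0.4573…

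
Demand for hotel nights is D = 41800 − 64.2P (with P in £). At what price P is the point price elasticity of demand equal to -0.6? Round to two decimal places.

244.16

Ed = −64.2P/(41800 − 64.2P). Set this equal to -0.6:
64.2P = 0.6·(41800 − 64.2P) ⇒ 64.2P(1 + 0.6) = 0.6·41800
P = 0.6·41800 / (64.2·1.6) = 244.1588…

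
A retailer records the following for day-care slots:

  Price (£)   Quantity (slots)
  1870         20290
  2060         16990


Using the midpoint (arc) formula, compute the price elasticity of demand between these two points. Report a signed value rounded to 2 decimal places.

-1.83

%ΔQ = (16990 − 20290) / [(20290 + 16990)/2] = -3300/18640 = -0.177038…
%ΔP = (2060 − 1870) / [(1870 + 2060)/2] = 190/1965 = 0.096692…
Arc Ed = %ΔQ / %ΔP = (-3300/18640) / (190/1965) = -1.8309…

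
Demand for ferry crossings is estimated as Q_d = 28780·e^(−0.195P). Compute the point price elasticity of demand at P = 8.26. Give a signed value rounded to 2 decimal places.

dQ_d/dP = −0.195·Q_d = -1121. At P = 8.26, Q_d = 5748.74.
Ed = (dQ_d/dP)·(P/Q_d) = (-1121) × (8.26/5748.74) = -1.6107

-1.61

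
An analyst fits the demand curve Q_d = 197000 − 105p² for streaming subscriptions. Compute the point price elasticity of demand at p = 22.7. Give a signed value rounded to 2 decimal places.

dQ_d/dp = −2·105·p = -4767. At p = 22.7, Q_d = 142894.55.
Ed = (dQ_d/dp)·(p/Q_d) = (-4767) × (22.7/142894.55) = -0.7572…

-0.76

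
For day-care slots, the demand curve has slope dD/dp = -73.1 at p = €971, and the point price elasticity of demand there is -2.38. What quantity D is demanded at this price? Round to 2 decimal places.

Ed = (dD/dp)·(p/D) ⇒ D = (dD/dp)·p/Ed = (-73.1)·971/(-2.38) = 29823.5714…

29823.57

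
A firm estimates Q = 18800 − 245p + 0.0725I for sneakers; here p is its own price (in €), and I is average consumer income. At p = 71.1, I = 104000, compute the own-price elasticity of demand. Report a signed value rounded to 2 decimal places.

-1.95

At the given values, Q = 18800 − 245(71.1) + 0.0725(104000) = 8920.5.
∂Q/∂p = −245.
E = (-245) × (71.1/8920.5) = -1.9527…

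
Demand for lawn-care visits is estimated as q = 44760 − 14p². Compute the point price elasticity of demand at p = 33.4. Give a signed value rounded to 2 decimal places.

-1.07

dq/dp = −2·14·p = -935.2. At p = 33.4, q = 29142.16.
Ed = (dq/dp)·(p/q) = (-935.2) × (33.4/29142.16) = -1.0718…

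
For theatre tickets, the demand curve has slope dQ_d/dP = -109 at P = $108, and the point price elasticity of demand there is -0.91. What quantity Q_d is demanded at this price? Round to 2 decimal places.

12936.26

Ed = (dQ_d/dP)·(P/Q_d) ⇒ Q_d = (dQ_d/dP)·P/Ed = (-109)·108/(-0.91) = 12936.2637…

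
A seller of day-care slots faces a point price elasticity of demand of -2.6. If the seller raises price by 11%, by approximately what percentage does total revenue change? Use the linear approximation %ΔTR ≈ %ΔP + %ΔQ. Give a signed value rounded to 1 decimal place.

%ΔQ ≈ Ed × %ΔP = (-2.6) × (+11%) = -28.6000%
%ΔTR ≈ %ΔP + %ΔQ = (+11%) + (-28.6000%) = -17.6000%

-17.6%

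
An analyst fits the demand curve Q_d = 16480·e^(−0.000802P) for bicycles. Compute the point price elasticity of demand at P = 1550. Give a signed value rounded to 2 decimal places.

-1.24

dQ_d/dP = −0.000802·Q_d = -3.81294. At P = 1550, Q_d = 4754.29.
Ed = (dQ_d/dP)·(P/Q_d) = (-3.81294) × (1550/4754.29) = -1.2431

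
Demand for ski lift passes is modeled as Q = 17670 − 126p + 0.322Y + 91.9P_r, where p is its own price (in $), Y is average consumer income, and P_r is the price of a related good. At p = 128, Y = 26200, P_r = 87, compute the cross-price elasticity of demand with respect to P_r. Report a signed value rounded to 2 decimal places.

At the given values, Q = 17670 − 126(128) + 0.322(26200) + 91.9(87) = 17973.7.
∂Q/∂P_r = 91.9.
E = (91.9) × (87/17973.7) = 0.4448…

0.44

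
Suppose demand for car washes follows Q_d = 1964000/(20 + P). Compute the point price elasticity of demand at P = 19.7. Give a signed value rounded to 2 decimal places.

-0.50

dQ_d/dP = −1964000/(20 + P)² = -1246.12. At P = 19.7, Q_d = 49471.
Ed = (dQ_d/dP)·(P/Q_d) = (-1246.12) × (19.7/49471) = -0.4962…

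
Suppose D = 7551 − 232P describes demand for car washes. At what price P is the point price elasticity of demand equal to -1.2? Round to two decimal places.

Ed = −232P/(7551 − 232P). Set this equal to -1.2:
232P = 1.2·(7551 − 232P) ⇒ 232P(1 + 1.2) = 1.2·7551
P = 1.2·7551 / (232·2.2) = 17.7531…

17.75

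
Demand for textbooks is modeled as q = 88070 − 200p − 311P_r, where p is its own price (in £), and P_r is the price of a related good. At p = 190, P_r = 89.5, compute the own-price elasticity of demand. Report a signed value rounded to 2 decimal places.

At the given values, q = 88070 − 200(190) − 311(89.5) = 22235.5.
∂q/∂p = −200.
E = (-200) × (190/22235.5) = -1.7089…

-1.71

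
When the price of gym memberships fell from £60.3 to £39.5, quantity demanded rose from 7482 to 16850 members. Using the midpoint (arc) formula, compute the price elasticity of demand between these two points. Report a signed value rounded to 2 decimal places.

-1.85

%ΔQ = (16850 − 7482) / [(7482 + 16850)/2] = 9368/12166 = 0.770014…
%ΔP = (39.5 − 60.3) / [(60.3 + 39.5)/2] = -20.8/49.9 = -0.416833…
Arc Ed = %ΔQ / %ΔP = (9368/12166) / (-20.8/49.9) = -1.8472…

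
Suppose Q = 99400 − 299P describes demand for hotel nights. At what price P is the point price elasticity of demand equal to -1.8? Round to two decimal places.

213.71

Ed = −299P/(99400 − 299P). Set this equal to -1.8:
299P = 1.8·(99400 − 299P) ⇒ 299P(1 + 1.8) = 1.8·99400
P = 1.8·99400 / (299·2.8) = 213.7123…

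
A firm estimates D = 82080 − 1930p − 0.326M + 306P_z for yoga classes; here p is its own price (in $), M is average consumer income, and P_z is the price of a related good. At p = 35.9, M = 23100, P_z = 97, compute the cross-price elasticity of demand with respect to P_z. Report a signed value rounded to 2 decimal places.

At the given values, D = 82080 − 1930(35.9) − 0.326(23100) + 306(97) = 34944.4.
∂D/∂P_z = 306.
E = (306) × (97/34944.4) = 0.8494…

0.85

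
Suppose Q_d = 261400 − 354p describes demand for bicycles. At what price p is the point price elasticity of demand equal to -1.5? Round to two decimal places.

443.05

Ed = −354p/(261400 − 354p). Set this equal to -1.5:
354p = 1.5·(261400 − 354p) ⇒ 354p(1 + 1.5) = 1.5·261400
p = 1.5·261400 / (354·2.5) = 443.0508…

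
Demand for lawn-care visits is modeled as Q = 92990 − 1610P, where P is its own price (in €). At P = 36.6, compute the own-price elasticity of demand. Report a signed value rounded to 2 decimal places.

At the given values, Q = 92990 − 1610(36.6) = 34064.
∂Q/∂P = −1610.
E = (-1610) × (36.6/34064) = -1.7298…

-1.73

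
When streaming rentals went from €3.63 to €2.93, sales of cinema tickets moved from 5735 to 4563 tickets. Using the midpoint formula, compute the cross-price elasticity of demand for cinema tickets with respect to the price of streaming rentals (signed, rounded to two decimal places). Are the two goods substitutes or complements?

1.07; substitutes

%ΔQ_{cinema tickets} = (4563 − 5735)/avg = -1172/5149 = -0.227617…
%ΔP_{streaming rentals} = (2.93 − 3.63)/avg = -0.7/3.28 = -0.213414…
E_cross = (-1172/5149) / (-0.7/3.28) = 1.0665…
E_cross > 0 ⇒ the goods are substitutes.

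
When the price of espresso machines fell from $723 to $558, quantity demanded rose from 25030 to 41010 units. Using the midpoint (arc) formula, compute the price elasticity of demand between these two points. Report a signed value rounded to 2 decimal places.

%ΔQ = (41010 − 25030) / [(25030 + 41010)/2] = 15980/33020 = 0.483949…
%ΔP = (558 − 723) / [(723 + 558)/2] = -165/640.5 = -0.257611…
Arc Ed = %ΔQ / %ΔP = (15980/33020) / (-165/640.5) = -1.8786…

-1.88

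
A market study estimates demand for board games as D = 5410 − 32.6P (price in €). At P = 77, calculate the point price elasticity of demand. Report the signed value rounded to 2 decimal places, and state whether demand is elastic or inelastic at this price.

dD/dP = −32.6. At P = 77, D = 5410 − 32.6(77) = 2899.8.
Ed = (dD/dP)·(P/D) = −32.6 × (77/2899.8) = -0.8656…
|Ed| = 0.87 < 1, so demand is inelastic.

-0.87; inelastic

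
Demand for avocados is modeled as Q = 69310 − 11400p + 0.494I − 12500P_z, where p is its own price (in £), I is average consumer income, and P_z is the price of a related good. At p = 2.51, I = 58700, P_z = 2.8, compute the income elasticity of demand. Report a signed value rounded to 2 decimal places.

At the given values, Q = 69310 − 11400(2.51) + 0.494(58700) − 12500(2.8) = 34693.8.
∂Q/∂I = 0.494.
E = (0.494) × (58700/34693.8) = 0.8358…

0.84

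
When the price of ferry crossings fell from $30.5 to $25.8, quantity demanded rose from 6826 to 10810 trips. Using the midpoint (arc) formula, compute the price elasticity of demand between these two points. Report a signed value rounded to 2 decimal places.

-2.71

%ΔQ = (10810 − 6826) / [(6826 + 10810)/2] = 3984/8818 = 0.451803…
%ΔP = (25.8 − 30.5) / [(30.5 + 25.8)/2] = -4.7/28.15 = -0.166962…
Arc Ed = %ΔQ / %ΔP = (3984/8818) / (-4.7/28.15) = -2.7060…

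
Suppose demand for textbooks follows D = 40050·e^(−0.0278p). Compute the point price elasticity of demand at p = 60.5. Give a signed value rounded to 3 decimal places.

dD/dp = −0.0278·D = -207.113. At p = 60.5, D = 7450.11.
Ed = (dD/dp)·(p/D) = (-207.113) × (60.5/7450.11) = -1.6819

-1.682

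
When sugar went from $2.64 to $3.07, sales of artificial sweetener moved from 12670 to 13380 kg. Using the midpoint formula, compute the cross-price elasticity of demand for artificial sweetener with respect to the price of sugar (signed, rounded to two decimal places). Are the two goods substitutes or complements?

0.36; substitutes

%ΔQ_{artificial sweetener} = (13380 − 12670)/avg = 710/13025 = 0.054510…
%ΔP_{sugar} = (3.07 − 2.64)/avg = 0.43/2.855 = 0.150612…
E_cross = (710/13025) / (0.43/2.855) = 0.3619…
E_cross > 0 ⇒ the goods are substitutes.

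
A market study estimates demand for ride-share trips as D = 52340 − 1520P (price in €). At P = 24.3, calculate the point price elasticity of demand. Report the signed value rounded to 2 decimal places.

-2.40

dD/dP = −1520. At P = 24.3, D = 52340 − 1520(24.3) = 15404.
Ed = (dD/dP)·(P/D) = −1520 × (24.3/15404) = -2.3978…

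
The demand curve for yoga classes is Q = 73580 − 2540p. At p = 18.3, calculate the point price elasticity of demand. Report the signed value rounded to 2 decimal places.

dQ/dp = −2540. At p = 18.3, Q = 73580 − 2540(18.3) = 27098.
Ed = (dQ/dp)·(p/Q) = −2540 × (18.3/27098) = -1.7153…

-1.72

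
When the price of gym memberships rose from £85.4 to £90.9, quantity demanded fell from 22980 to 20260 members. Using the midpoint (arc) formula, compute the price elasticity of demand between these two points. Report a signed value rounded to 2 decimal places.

-2.02

%ΔQ = (20260 − 22980) / [(22980 + 20260)/2] = -2720/21620 = -0.125809…
%ΔP = (90.9 − 85.4) / [(85.4 + 90.9)/2] = 5.5/88.15 = 0.062393…
Arc Ed = %ΔQ / %ΔP = (-2720/21620) / (5.5/88.15) = -2.0163…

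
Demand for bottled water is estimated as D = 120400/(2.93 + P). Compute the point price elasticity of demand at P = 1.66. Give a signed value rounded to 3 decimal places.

-0.362

dD/dP = −120400/(2.93 + P)² = -5714.8. At P = 1.66, D = 26230.9.
Ed = (dD/dP)·(P/D) = (-5714.8) × (1.66/26230.9) = -0.36165…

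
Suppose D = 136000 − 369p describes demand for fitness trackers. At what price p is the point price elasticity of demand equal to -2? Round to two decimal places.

245.71

Ed = −369p/(136000 − 369p). Set this equal to -2:
369p = 2·(136000 − 369p) ⇒ 369p(1 + 2) = 2·136000
p = 2·136000 / (369·3) = 245.7091…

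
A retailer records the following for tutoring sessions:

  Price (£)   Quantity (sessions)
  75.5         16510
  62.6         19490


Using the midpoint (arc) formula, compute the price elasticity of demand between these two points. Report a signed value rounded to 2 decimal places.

%ΔQ = (19490 − 16510) / [(16510 + 19490)/2] = 2980/18000 = 0.165555…
%ΔP = (62.6 − 75.5) / [(75.5 + 62.6)/2] = -12.9/69.05 = -0.186821…
Arc Ed = %ΔQ / %ΔP = (2980/18000) / (-12.9/69.05) = -0.8861…

-0.89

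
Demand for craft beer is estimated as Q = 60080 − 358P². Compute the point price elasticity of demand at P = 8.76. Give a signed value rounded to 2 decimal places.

-1.68

dQ/dP = −2·358·P = -6272.16. At P = 8.76, Q = 32607.9392.
Ed = (dQ/dP)·(P/Q) = (-6272.16) × (8.76/32607.9392) = -1.6849…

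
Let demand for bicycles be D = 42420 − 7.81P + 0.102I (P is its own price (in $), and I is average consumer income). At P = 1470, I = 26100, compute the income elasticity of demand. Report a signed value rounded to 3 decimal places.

At the given values, D = 42420 − 7.81(1470) + 0.102(26100) = 33601.5.
∂D/∂I = 0.102.
E = (0.102) × (26100/33601.5) = 0.07922…

0.079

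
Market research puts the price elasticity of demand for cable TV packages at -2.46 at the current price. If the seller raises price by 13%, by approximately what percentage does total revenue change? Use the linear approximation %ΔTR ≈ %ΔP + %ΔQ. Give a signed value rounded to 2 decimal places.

-18.98%

%ΔQ ≈ Ed × %ΔP = (-2.46) × (+13%) = -31.9800%
%ΔTR ≈ %ΔP + %ΔQ = (+13%) + (-31.9800%) = -18.9800%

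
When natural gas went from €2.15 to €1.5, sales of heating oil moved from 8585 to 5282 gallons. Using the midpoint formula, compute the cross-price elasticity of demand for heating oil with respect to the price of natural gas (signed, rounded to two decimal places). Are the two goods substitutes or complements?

%ΔQ_{heating oil} = (5282 − 8585)/avg = -3303/6933.5 = -0.476382…
%ΔP_{natural gas} = (1.5 − 2.15)/avg = -0.65/1.825 = -0.356164…
E_cross = (-3303/6933.5) / (-0.65/1.825) = 1.3375…
E_cross > 0 ⇒ the goods are substitutes.

1.34; substitutes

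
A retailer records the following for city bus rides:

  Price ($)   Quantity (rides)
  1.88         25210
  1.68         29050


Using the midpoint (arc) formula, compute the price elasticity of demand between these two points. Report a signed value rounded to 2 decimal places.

-1.26

%ΔQ = (29050 − 25210) / [(25210 + 29050)/2] = 3840/27130 = 0.141540…
%ΔP = (1.68 − 1.88) / [(1.88 + 1.68)/2] = -0.2/1.78 = -0.112359…
Arc Ed = %ΔQ / %ΔP = (3840/27130) / (-0.2/1.78) = -1.2597…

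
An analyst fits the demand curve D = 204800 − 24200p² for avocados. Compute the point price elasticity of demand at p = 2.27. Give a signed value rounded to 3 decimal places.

dD/dp = −2·24200·p = -109868. At p = 2.27, D = 80099.82.
Ed = (dD/dp)·(p/D) = (-109868) × (2.27/80099.82) = -3.11361…

-3.114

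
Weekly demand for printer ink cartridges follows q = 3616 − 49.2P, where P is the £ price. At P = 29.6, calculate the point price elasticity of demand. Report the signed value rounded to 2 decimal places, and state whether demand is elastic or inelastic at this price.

dq/dP = −49.2. At P = 29.6, q = 3616 − 49.2(29.6) = 2159.68.
Ed = (dq/dP)·(P/q) = −49.2 × (29.6/2159.68) = -0.6743…
|Ed| = 0.67 < 1, so demand is inelastic.

-0.67; inelastic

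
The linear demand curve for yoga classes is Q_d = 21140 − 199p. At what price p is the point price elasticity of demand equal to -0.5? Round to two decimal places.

35.41

Ed = −199p/(21140 − 199p). Set this equal to -0.5:
199p = 0.5·(21140 − 199p) ⇒ 199p(1 + 0.5) = 0.5·21140
p = 0.5·21140 / (199·1.5) = 35.4103…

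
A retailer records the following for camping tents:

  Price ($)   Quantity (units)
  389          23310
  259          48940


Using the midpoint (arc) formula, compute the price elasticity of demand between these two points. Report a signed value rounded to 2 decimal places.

%ΔQ = (48940 − 23310) / [(23310 + 48940)/2] = 25630/36125 = 0.709480…
%ΔP = (259 − 389) / [(389 + 259)/2] = -130/324 = -0.401234…
Arc Ed = %ΔQ / %ΔP = (25630/36125) / (-130/324) = -1.7682…

-1.77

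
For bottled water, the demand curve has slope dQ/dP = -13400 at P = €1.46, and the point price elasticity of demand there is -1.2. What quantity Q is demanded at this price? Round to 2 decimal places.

16303.33

Ed = (dQ/dP)·(P/Q) ⇒ Q = (dQ/dP)·P/Ed = (-13400)·1.46/(-1.2) = 16303.3333…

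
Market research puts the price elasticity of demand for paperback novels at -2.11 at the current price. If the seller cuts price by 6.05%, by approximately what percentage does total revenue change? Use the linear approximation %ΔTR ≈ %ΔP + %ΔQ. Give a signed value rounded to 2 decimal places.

%ΔQ ≈ Ed × %ΔP = (-2.11) × (-6.05%) = +12.7655%
%ΔTR ≈ %ΔP + %ΔQ = (-6.05%) + (+12.7655%) = +6.7155%

+6.72%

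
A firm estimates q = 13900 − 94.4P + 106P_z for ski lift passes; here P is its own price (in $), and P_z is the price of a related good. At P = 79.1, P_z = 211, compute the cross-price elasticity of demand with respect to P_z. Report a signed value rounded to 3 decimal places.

At the given values, q = 13900 − 94.4(79.1) + 106(211) = 28798.96.
∂q/∂P_z = 106.
E = (106) × (211/28798.96) = 0.77662…

0.777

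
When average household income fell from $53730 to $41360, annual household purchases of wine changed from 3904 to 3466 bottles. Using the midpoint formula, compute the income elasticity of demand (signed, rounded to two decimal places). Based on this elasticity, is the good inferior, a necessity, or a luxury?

%ΔQ = (3466 − 3904)/[( 3904 + 3466)/2] = -438/3685 = -0.118860…
%ΔIncome = (41360 − 53730)/[( 53730 + 41360)/2] = -12370/47545 = -0.260174…
E_income = (-438/3685) / (-12370/47545) = 0.4568…
0 < E_income < 1 ⇒ normal good, necessity.

0.46; necessity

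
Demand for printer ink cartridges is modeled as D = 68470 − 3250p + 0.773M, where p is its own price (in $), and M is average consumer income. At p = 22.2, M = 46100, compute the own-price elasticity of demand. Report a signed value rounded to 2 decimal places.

At the given values, D = 68470 − 3250(22.2) + 0.773(46100) = 31955.3.
∂D/∂p = −3250.
E = (-3250) × (22.2/31955.3) = -2.2578…

-2.26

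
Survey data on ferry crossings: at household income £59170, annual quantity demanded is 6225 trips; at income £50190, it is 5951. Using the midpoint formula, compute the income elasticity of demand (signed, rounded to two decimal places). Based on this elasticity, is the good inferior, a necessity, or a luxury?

%ΔQ = (5951 − 6225)/[( 6225 + 5951)/2] = -274/6088 = -0.045006…
%ΔIncome = (50190 − 59170)/[( 59170 + 50190)/2] = -8980/54680 = -0.164228…
E_income = (-274/6088) / (-8980/54680) = 0.2740…
0 < E_income < 1 ⇒ normal good, necessity.

0.27; necessity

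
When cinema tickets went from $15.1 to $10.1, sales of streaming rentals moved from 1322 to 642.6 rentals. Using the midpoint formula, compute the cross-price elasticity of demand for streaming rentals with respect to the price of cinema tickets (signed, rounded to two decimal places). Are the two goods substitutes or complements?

%ΔQ_{streaming rentals} = (642.6 − 1322)/avg = -679.4/982.3 = -0.691642…
%ΔP_{cinema tickets} = (10.1 − 15.1)/avg = -5/12.6 = -0.396825…
E_cross = (-679.4/982.3) / (-5/12.6) = 1.7429…
E_cross > 0 ⇒ the goods are substitutes.

1.74; substitutes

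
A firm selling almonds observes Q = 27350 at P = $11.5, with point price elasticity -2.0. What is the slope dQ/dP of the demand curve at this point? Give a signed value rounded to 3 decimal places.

Ed = (dQ/dP)·(P/Q) ⇒ dQ/dP = Ed·Q/P = (-2.0)·27350/11.5 = -4756.52173…

-4756.522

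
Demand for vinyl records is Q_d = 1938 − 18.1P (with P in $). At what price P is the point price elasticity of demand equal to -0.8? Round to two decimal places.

Ed = −18.1P/(1938 − 18.1P). Set this equal to -0.8:
18.1P = 0.8·(1938 − 18.1P) ⇒ 18.1P(1 + 0.8) = 0.8·1938
P = 0.8·1938 / (18.1·1.8) = 47.5874…

47.59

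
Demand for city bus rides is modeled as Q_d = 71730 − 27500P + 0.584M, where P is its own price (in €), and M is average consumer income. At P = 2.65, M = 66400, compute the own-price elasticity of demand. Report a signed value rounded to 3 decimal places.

At the given values, Q_d = 71730 − 27500(2.65) + 0.584(66400) = 37632.6.
∂Q_d/∂P = −27500.
E = (-27500) × (2.65/37632.6) = -1.93648…

-1.936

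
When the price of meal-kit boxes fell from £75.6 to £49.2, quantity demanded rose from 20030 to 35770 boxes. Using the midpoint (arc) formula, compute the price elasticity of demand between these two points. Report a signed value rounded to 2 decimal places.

%ΔQ = (35770 − 20030) / [(20030 + 35770)/2] = 15740/27900 = 0.564157…
%ΔP = (49.2 − 75.6) / [(75.6 + 49.2)/2] = -26.4/62.4 = -0.423076…
Arc Ed = %ΔQ / %ΔP = (15740/27900) / (-26.4/62.4) = -1.3334…

-1.33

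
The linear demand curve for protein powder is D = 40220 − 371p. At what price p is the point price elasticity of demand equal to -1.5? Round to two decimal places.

Ed = −371p/(40220 − 371p). Set this equal to -1.5:
371p = 1.5·(40220 − 371p) ⇒ 371p(1 + 1.5) = 1.5·40220
p = 1.5·40220 / (371·2.5) = 65.0458…

65.05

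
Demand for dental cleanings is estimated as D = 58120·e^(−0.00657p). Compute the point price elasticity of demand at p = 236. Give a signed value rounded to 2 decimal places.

-1.55

dD/dp = −0.00657·D = -81.0044. At p = 236, D = 12329.4.
Ed = (dD/dp)·(p/D) = (-81.0044) × (236/12329.4) = -1.5505…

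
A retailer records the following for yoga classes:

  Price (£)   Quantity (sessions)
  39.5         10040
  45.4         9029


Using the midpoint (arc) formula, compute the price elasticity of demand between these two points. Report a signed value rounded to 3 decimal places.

-0.763

%ΔQ = (9029 − 10040) / [(10040 + 9029)/2] = -1011/9534.5 = -0.106035…
%ΔP = (45.4 − 39.5) / [(39.5 + 45.4)/2] = 5.9/42.45 = 0.138987…
Arc Ed = %ΔQ / %ΔP = (-1011/9534.5) / (5.9/42.45) = -0.76291…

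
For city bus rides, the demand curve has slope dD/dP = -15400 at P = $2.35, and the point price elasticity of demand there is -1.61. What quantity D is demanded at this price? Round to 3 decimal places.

Ed = (dD/dP)·(P/D) ⇒ D = (dD/dP)·P/Ed = (-15400)·2.35/(-1.61) = 22478.26086…

22478.261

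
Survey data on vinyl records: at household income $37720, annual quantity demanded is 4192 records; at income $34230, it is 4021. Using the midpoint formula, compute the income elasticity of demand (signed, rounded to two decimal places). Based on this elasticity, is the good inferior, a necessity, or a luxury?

0.43; necessity

%ΔQ = (4021 − 4192)/[( 4192 + 4021)/2] = -171/4106.5 = -0.041641…
%ΔIncome = (34230 − 37720)/[( 37720 + 34230)/2] = -3490/35975 = -0.097011…
E_income = (-171/4106.5) / (-3490/35975) = 0.4292…
0 < E_income < 1 ⇒ normal good, necessity.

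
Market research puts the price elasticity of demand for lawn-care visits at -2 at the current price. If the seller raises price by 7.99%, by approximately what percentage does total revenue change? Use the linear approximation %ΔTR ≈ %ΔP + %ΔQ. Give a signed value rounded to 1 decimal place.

%ΔQ ≈ Ed × %ΔP = (-2) × (+7.99%) = -15.9800%
%ΔTR ≈ %ΔP + %ΔQ = (+7.99%) + (-15.9800%) = -7.9900%

-8.0%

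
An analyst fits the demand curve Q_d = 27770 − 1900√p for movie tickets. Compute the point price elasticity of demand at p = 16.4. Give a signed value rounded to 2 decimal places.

dQ_d/dp = −1900/(2√p) = -234.586. At p = 16.4, Q_d = 20075.6.
Ed = (dQ_d/dp)·(p/Q_d) = (-234.586) × (16.4/20075.6) = -0.1916…

-0.19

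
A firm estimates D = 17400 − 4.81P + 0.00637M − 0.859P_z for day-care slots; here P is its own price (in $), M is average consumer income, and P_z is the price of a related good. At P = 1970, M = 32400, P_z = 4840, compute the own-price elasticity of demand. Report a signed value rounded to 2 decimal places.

At the given values, D = 17400 − 4.81(1970) + 0.00637(32400) − 0.859(4840) = 3973.128.
∂D/∂P = −4.81.
E = (-4.81) × (1970/3973.128) = -2.3849…

-2.38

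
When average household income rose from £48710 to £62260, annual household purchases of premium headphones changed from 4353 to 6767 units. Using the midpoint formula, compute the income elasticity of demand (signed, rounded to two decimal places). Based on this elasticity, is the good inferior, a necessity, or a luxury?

%ΔQ = (6767 − 4353)/[( 4353 + 6767)/2] = 2414/5560 = 0.434172…
%ΔIncome = (62260 − 48710)/[( 48710 + 62260)/2] = 13550/55485 = 0.244210…
E_income = (2414/5560) / (13550/55485) = 1.7778…
E_income > 1 ⇒ normal good, luxury.

1.78; luxury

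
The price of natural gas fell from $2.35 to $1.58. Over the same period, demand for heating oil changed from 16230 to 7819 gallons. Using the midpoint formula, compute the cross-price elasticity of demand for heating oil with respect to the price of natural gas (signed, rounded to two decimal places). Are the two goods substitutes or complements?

%ΔQ_{heating oil} = (7819 − 16230)/avg = -8411/12024.5 = -0.699488…
%ΔP_{natural gas} = (1.58 − 2.35)/avg = -0.77/1.965 = -0.391857…
E_cross = (-8411/12024.5) / (-0.77/1.965) = 1.7850…
E_cross > 0 ⇒ the goods are substitutes.

1.79; substitutes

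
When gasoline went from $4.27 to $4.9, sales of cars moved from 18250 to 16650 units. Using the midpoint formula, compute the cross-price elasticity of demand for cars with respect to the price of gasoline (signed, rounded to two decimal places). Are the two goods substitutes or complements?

-0.67; complements

%ΔQ_{cars} = (16650 − 18250)/avg = -1600/17450 = -0.091690…
%ΔP_{gasoline} = (4.9 − 4.27)/avg = 0.63/4.585 = 0.137404…
E_cross = (-1600/17450) / (0.63/4.585) = -0.6673…
E_cross < 0 ⇒ the goods are complements.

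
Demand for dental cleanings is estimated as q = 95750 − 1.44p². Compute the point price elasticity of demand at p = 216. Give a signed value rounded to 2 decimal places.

dq/dp = −2·1.44·p = -622.08. At p = 216, q = 28565.36.
Ed = (dq/dp)·(p/q) = (-622.08) × (216/28565.36) = -4.7039…

-4.70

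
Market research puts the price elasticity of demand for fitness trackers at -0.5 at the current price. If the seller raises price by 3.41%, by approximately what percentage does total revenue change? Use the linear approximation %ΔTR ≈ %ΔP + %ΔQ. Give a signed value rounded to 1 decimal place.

%ΔQ ≈ Ed × %ΔP = (-0.5) × (+3.41%) = -1.7050%
%ΔTR ≈ %ΔP + %ΔQ = (+3.41%) + (-1.7050%) = +1.7050%

+1.7%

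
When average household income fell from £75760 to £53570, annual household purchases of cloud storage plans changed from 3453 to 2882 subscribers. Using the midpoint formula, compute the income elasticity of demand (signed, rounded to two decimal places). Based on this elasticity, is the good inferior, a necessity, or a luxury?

0.53; necessity

%ΔQ = (2882 − 3453)/[( 3453 + 2882)/2] = -571/3167.5 = -0.180268…
%ΔIncome = (53570 − 75760)/[( 75760 + 53570)/2] = -22190/64665 = -0.343153…
E_income = (-571/3167.5) / (-22190/64665) = 0.5253…
0 < E_income < 1 ⇒ normal good, necessity.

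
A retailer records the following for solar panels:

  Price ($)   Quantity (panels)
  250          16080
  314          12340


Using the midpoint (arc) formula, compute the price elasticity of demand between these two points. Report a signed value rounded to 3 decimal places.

%ΔQ = (12340 − 16080) / [(16080 + 12340)/2] = -3740/14210 = -0.263194…
%ΔP = (314 − 250) / [(250 + 314)/2] = 64/282 = 0.226950…
Arc Ed = %ΔQ / %ΔP = (-3740/14210) / (64/282) = -1.15970…

-1.160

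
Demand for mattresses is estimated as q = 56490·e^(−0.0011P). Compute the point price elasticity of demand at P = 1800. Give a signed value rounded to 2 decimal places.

dq/dP = −0.0011·q = -8.57948. At P = 1800, q = 7799.53.
Ed = (dq/dP)·(P/q) = (-8.57948) × (1800/7799.53) = -1.98

-1.98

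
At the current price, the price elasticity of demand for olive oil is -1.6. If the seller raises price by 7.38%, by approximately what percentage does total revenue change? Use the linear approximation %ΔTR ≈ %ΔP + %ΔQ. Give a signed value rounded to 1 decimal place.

%ΔQ ≈ Ed × %ΔP = (-1.6) × (+7.38%) = -11.8080%
%ΔTR ≈ %ΔP + %ΔQ = (+7.38%) + (-11.8080%) = -4.4280%

-4.4%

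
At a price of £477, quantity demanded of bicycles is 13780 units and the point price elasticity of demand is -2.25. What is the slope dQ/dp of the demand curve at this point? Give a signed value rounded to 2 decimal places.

-65.00

Ed = (dQ/dp)·(p/Q) ⇒ dQ/dp = Ed·Q/p = (-2.25)·13780/477 = -65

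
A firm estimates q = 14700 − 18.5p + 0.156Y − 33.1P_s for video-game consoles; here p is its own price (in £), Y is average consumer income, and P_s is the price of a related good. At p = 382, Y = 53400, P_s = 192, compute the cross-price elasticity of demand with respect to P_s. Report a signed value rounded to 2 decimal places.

At the given values, q = 14700 − 18.5(382) + 0.156(53400) − 33.1(192) = 9608.2.
∂q/∂P_s = -33.1.
E = (-33.1) × (192/9608.2) = -0.6614…

-0.66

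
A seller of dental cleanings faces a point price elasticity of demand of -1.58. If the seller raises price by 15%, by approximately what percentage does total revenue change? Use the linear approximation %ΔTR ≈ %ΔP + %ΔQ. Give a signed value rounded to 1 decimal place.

-8.7%

%ΔQ ≈ Ed × %ΔP = (-1.58) × (+15%) = -23.7000%
%ΔTR ≈ %ΔP + %ΔQ = (+15%) + (-23.7000%) = -8.7000%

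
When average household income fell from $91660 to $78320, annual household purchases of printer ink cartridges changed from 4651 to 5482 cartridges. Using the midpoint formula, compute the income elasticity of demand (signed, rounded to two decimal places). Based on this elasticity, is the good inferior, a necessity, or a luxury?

%ΔQ = (5482 − 4651)/[( 4651 + 5482)/2] = 831/5066.5 = 0.164018…
%ΔIncome = (78320 − 91660)/[( 91660 + 78320)/2] = -13340/84990 = -0.156959…
E_income = (831/5066.5) / (-13340/84990) = -1.0449…
E_income < 0 ⇒ inferior good.

-1.04; inferior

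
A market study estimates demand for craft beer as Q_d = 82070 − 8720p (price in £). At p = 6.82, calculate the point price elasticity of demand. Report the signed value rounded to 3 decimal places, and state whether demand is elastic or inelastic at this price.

dQ_d/dp = −8720. At p = 6.82, Q_d = 82070 − 8720(6.82) = 22599.6.
Ed = (dQ_d/dp)·(p/Q_d) = −8720 × (6.82/22599.6) = -2.63148…
|Ed| = 2.631 > 1, so demand is elastic.

-2.631; elastic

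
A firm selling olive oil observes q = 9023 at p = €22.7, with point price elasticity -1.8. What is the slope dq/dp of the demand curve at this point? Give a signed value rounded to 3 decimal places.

Ed = (dq/dp)·(p/q) ⇒ dq/dp = Ed·q/p = (-1.8)·9023/22.7 = -715.48017…

-715.480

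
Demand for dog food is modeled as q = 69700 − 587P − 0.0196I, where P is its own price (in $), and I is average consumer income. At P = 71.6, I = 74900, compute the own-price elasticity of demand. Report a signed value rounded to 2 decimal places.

At the given values, q = 69700 − 587(71.6) − 0.0196(74900) = 26202.76.
∂q/∂P = −587.
E = (-587) × (71.6/26202.76) = -1.6039…

-1.60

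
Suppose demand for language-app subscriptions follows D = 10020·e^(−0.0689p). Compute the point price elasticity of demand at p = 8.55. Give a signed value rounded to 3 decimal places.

dD/dp = −0.0689·D = -383.042. At p = 8.55, D = 5559.39.
Ed = (dD/dp)·(p/D) = (-383.042) × (8.55/5559.39) = -0.58909…

-0.589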